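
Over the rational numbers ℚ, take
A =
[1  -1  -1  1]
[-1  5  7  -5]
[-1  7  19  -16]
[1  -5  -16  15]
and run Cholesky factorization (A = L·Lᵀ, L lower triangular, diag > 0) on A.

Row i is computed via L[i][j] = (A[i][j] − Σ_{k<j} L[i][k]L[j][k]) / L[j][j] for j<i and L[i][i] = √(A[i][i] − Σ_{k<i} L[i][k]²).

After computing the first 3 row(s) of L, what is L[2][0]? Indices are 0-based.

L[2][0] = -1

Step 1: L[0][0] = √(1) = 1.
  L[1][0] = (-1) / L[0][0] = -1.
Step 2: L[1][1] = √(4) = 2.
  L[2][0] = (-1) / L[0][0] = -1.
  L[2][1] = (6) / L[1][1] = 3.
Step 3: L[2][2] = √(9) = 3.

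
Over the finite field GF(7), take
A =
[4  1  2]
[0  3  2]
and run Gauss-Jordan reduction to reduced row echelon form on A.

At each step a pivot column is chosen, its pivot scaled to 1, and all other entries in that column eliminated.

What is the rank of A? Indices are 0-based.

step 1: normalize row 0 (÷4) = (1, 2, 4)
step 2: normalize row 1 (÷3) = (0, 1, 3)
  row 0: subtract 2×row1 = (1, 0, 5)

rank = 2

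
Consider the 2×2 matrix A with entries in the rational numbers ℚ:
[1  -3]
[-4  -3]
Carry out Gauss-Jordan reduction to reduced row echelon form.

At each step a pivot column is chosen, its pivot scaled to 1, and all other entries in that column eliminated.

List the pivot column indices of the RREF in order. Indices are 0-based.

pivot columns: 0, 1

pivot(0,0)=1: scale R0 → (1, -3)
  clear (1,0): R1 −= (-4)R0 → (0, -15)
pivot(1,1)=-15: scale R1 → (0, 1)
  clear (0,1): R0 −= (-3)R1 → (1, 0)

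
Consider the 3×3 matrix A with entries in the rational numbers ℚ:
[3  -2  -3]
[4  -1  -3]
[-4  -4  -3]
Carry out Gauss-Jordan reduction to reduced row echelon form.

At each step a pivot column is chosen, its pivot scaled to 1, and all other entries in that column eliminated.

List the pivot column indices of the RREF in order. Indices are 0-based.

pivot columns: 0, 1, 2

[1] R0 /= 3  ⇒  (1, -2/3, -1)
     R1 -= 4·R0  ⇒  (0, 5/3, 1)
     R2 -= -4·R0  ⇒  (0, -20/3, -7)
[2] R1 /= 5/3  ⇒  (0, 1, 3/5)
     R0 -= -2/3·R1  ⇒  (1, 0, -3/5)
     R2 -= -20/3·R1  ⇒  (0, 0, -3)
[3] R2 /= -3  ⇒  (0, 0, 1)
     R0 -= -3/5·R2  ⇒  (1, 0, 0)
     R1 -= 3/5·R2  ⇒  (0, 1, 0)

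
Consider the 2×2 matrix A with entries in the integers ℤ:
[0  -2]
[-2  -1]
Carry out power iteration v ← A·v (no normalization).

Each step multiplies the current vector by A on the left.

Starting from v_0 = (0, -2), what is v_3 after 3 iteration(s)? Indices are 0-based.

v_3 = (20, 18)

v_0 = (0, -2).
v_1 = A·v_0 = (4, 2).
v_2 = A·v_1 = (-4, -10).
v_3 = A·v_2 = (20, 18).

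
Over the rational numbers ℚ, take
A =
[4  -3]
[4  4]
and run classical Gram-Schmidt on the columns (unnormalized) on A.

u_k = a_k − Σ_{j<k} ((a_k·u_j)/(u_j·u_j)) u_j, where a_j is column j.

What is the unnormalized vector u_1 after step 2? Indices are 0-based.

Step 1: u_0 = a_0 = (4, 4).
Step 2: u_1 = a_1 − (1/8)·u_0 = (-7/2, 7/2).

u_1 = (-7/2, 7/2)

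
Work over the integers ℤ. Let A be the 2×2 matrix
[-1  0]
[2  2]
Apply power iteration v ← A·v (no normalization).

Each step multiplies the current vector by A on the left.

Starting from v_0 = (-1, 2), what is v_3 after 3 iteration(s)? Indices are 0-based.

v_3 = (1, 10)

v_0 = (-1, 2).
v_1 = A·v_0 = (1, 2).
v_2 = A·v_1 = (-1, 6).
v_3 = A·v_2 = (1, 10).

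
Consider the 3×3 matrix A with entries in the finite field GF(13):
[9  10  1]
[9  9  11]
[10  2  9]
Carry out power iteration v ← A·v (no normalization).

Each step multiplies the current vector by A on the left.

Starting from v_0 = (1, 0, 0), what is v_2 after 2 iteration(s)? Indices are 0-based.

v_0 = (1, 0, 0).
v_1 = A·v_0 = (9, 9, 10).
v_2 = A·v_1 = (12, 12, 3).

v_2 = (12, 12, 3)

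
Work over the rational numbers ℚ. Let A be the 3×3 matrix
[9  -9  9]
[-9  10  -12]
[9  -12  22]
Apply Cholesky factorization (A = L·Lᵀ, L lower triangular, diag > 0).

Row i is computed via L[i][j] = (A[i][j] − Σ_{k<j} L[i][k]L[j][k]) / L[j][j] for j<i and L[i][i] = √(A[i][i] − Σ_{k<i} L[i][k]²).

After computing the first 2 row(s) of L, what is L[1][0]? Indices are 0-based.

Step 1: L[0][0] = √(9) = 3.
  L[1][0] = (-9) / L[0][0] = -3.
Step 2: L[1][1] = √(1) = 1.

L[1][0] = -3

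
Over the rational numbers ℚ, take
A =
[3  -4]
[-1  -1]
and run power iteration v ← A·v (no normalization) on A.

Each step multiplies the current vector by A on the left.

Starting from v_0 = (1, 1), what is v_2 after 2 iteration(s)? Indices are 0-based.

v_0 = (1, 1).
v_1 = A·v_0 = (-1, -2).
v_2 = A·v_1 = (5, 3).

v_2 = (5, 3)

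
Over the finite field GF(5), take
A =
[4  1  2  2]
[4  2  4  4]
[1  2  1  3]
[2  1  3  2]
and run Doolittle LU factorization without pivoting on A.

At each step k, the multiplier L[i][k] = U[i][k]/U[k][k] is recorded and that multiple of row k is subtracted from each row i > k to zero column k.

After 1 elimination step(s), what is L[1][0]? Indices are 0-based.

L[1][0] = 1

Step 1: pivot at (0,0) is 4.
  row1 ← row1 − (1)·row0  ⇒  L[1][0]=1, U row1=(0, 1, 2, 2)
  row2 ← row2 − (4)·row0  ⇒  L[2][0]=4, U row2=(0, 3, 3, 0)
  row3 ← row3 − (3)·row0  ⇒  L[3][0]=3, U row3=(0, 3, 2, 1)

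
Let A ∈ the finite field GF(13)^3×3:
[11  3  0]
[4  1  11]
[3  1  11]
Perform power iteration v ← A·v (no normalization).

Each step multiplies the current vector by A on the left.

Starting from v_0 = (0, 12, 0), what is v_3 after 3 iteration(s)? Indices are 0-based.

v_0 = (0, 12, 0).
v_1 = A·v_0 = (10, 12, 12).
v_2 = A·v_1 = (3, 2, 5).
v_3 = A·v_2 = (0, 4, 1).

v_3 = (0, 4, 1)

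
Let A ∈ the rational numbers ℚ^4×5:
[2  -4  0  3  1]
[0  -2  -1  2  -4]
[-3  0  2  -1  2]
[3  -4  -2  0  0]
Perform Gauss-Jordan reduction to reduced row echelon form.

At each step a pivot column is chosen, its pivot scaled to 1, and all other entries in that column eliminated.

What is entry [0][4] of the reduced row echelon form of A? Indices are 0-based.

M[0][4] = 7/5

[1] R0 /= 2  ⇒  (1, -2, 0, 3/2, 1/2)
     R2 -= -3·R0  ⇒  (0, -6, 2, 7/2, 7/2)
     R3 -= 3·R0  ⇒  (0, 2, -2, -9/2, -3/2)
[2] R1 /= -2  ⇒  (0, 1, 1/2, -1, 2)
     R0 -= -2·R1  ⇒  (1, 0, 1, -1/2, 9/2)
     R2 -= -6·R1  ⇒  (0, 0, 5, -5/2, 31/2)
     R3 -= 2·R1  ⇒  (0, 0, -3, -5/2, -11/2)
[3] R2 /= 5  ⇒  (0, 0, 1, -1/2, 31/10)
     R0 -= 1·R2  ⇒  (1, 0, 0, 0, 7/5)
     R1 -= 1/2·R2  ⇒  (0, 1, 0, -3/4, 9/20)
     R3 -= -3·R2  ⇒  (0, 0, 0, -4, 19/5)
[4] R3 /= -4  ⇒  (0, 0, 0, 1, -19/20)
     R1 -= -3/4·R3  ⇒  (0, 1, 0, 0, -21/80)
     R2 -= -1/2·R3  ⇒  (0, 0, 1, 0, 21/8)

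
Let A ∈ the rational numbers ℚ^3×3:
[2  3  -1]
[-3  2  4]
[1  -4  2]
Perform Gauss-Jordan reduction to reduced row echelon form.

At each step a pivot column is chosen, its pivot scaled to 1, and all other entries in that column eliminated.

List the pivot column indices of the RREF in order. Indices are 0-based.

pivot(0,0)=2: scale R0 → (1, 3/2, -1/2)
  clear (1,0): R1 −= (-3)R0 → (0, 13/2, 5/2)
  clear (2,0): R2 −= (1)R0 → (0, -11/2, 5/2)
pivot(1,1)=13/2: scale R1 → (0, 1, 5/13)
  clear (0,1): R0 −= (3/2)R1 → (1, 0, -14/13)
  clear (2,1): R2 −= (-11/2)R1 → (0, 0, 60/13)
pivot(2,2)=60/13: scale R2 → (0, 0, 1)
  clear (0,2): R0 −= (-14/13)R2 → (1, 0, 0)
  clear (1,2): R1 −= (5/13)R2 → (0, 1, 0)

pivot columns: 0, 1, 2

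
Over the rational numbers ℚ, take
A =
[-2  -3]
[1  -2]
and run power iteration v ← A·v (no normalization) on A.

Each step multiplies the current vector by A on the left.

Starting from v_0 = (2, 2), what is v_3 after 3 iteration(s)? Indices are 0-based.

v_3 = (-34, 38)

v_0 = (2, 2).
v_1 = A·v_0 = (-10, -2).
v_2 = A·v_1 = (26, -6).
v_3 = A·v_2 = (-34, 38).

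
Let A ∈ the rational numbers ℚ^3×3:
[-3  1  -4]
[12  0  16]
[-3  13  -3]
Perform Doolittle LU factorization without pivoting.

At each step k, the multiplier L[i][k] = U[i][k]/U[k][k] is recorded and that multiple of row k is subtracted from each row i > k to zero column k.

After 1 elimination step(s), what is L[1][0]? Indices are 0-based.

k=0: U[0][0]=-3
  eliminate (1,0): mult=-4, new row 1: (0, 4, 0); set L[1][0]=-4
  eliminate (2,0): mult=1, new row 2: (0, 12, 1); set L[2][0]=1

L[1][0] = -4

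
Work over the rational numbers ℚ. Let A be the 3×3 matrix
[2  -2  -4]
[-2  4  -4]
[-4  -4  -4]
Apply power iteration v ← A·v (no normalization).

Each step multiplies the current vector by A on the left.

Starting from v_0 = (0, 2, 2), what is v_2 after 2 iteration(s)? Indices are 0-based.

v_2 = (40, 88, 112)

v_0 = (0, 2, 2).
v_1 = A·v_0 = (-12, 0, -16).
v_2 = A·v_1 = (40, 88, 112).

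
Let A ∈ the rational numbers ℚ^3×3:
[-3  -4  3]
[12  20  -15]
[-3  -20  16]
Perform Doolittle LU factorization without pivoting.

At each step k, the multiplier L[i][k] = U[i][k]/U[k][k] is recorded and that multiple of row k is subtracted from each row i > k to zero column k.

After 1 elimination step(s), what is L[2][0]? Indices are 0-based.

Step 1: pivot at (0,0) is -3.
  row1 ← row1 − (-4)·row0  ⇒  L[1][0]=-4, U row1=(0, 4, -3)
  row2 ← row2 − (1)·row0  ⇒  L[2][0]=1, U row2=(0, -16, 13)

L[2][0] = 1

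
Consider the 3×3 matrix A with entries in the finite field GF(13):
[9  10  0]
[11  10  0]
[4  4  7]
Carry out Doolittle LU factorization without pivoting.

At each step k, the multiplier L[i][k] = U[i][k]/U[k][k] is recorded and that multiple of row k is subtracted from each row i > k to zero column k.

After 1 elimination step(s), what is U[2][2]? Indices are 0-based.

Step 1: pivot at (0,0) is 9.
  row1 ← row1 − (7)·row0  ⇒  L[1][0]=7, U row1=(0, 5, 0)
  row2 ← row2 − (12)·row0  ⇒  L[2][0]=12, U row2=(0, 1, 7)

U[2][2] = 7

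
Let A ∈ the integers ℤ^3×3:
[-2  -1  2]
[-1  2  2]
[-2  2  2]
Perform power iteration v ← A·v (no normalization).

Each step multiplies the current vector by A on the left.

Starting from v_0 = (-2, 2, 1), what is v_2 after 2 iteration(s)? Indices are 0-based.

v_2 = (4, 32, 28)

v_0 = (-2, 2, 1).
v_1 = A·v_0 = (4, 8, 10).
v_2 = A·v_1 = (4, 32, 28).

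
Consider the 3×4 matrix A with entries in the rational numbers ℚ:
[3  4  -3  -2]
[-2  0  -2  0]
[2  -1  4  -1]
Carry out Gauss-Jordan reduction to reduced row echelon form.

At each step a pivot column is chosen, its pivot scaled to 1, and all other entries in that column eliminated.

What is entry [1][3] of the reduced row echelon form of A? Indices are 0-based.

[1] R0 /= 3  ⇒  (1, 4/3, -1, -2/3)
     R1 -= -2·R0  ⇒  (0, 8/3, -4, -4/3)
     R2 -= 2·R0  ⇒  (0, -11/3, 6, 1/3)
[2] R1 /= 8/3  ⇒  (0, 1, -3/2, -1/2)
     R0 -= 4/3·R1  ⇒  (1, 0, 1, 0)
     R2 -= -11/3·R1  ⇒  (0, 0, 1/2, -3/2)
[3] R2 /= 1/2  ⇒  (0, 0, 1, -3)
     R0 -= 1·R2  ⇒  (1, 0, 0, 3)
     R1 -= -3/2·R2  ⇒  (0, 1, 0, -5)

M[1][3] = -5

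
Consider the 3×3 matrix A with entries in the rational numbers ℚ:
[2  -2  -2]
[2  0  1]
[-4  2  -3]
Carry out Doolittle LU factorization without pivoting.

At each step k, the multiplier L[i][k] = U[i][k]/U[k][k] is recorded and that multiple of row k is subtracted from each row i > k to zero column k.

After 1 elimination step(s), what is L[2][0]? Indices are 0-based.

L[2][0] = -2

[col 0] pivot 2
  R1 -= 1*R0 → (0, 2, 3)  (L[1][0] := 1)
  R2 -= -2*R0 → (0, -2, -7)  (L[2][0] := -2)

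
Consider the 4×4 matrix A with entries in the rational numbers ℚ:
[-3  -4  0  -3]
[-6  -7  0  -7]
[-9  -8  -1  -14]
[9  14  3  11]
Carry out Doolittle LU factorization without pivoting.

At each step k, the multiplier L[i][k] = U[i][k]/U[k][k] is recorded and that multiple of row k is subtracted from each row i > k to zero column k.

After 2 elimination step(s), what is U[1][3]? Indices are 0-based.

Step 1: pivot at (0,0) is -3.
  row1 ← row1 − (2)·row0  ⇒  L[1][0]=2, U row1=(0, 1, 0, -1)
  row2 ← row2 − (3)·row0  ⇒  L[2][0]=3, U row2=(0, 4, -1, -5)
  row3 ← row3 − (-3)·row0  ⇒  L[3][0]=-3, U row3=(0, 2, 3, 2)
Step 2: pivot at (1,1) is 1.
  row2 ← row2 − (4)·row1  ⇒  L[2][1]=4, U row2=(0, 0, -1, -1)
  row3 ← row3 − (2)·row1  ⇒  L[3][1]=2, U row3=(0, 0, 3, 4)

U[1][3] = -1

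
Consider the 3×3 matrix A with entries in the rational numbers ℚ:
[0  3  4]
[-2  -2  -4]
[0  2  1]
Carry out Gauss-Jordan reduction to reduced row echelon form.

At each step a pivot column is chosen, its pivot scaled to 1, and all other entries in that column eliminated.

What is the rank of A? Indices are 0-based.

rank = 3

pivot(0,0): swap R0↔R1
pivot(0,0)=-2: scale R0 → (1, 1, 2)
pivot(1,1)=3: scale R1 → (0, 1, 4/3)
  clear (0,1): R0 −= (1)R1 → (1, 0, 2/3)
  clear (2,1): R2 −= (2)R1 → (0, 0, -5/3)
pivot(2,2)=-5/3: scale R2 → (0, 0, 1)
  clear (0,2): R0 −= (2/3)R2 → (1, 0, 0)
  clear (1,2): R1 −= (4/3)R2 → (0, 1, 0)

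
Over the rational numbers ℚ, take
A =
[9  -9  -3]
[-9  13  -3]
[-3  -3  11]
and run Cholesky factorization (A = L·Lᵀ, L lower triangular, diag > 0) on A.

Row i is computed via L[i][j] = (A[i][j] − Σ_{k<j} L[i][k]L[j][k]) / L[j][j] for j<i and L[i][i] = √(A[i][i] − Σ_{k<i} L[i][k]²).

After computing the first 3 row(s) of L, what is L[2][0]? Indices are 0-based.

Step 1: L[0][0] = √(9) = 3.
  L[1][0] = (-9) / L[0][0] = -3.
Step 2: L[1][1] = √(4) = 2.
  L[2][0] = (-3) / L[0][0] = -1.
  L[2][1] = (-6) / L[1][1] = -3.
Step 3: L[2][2] = √(1) = 1.

L[2][0] = -1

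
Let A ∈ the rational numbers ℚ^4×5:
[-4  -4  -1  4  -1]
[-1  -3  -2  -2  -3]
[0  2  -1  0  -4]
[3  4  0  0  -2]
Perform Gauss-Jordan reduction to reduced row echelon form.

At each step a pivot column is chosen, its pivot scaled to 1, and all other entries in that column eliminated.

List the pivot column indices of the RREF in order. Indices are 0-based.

pivot(0,0)=-4: scale R0 → (1, 1, 1/4, -1, 1/4)
  clear (1,0): R1 −= (-1)R0 → (0, -2, -7/4, -3, -11/4)
  clear (3,0): R3 −= (3)R0 → (0, 1, -3/4, 3, -11/4)
pivot(1,1)=-2: scale R1 → (0, 1, 7/8, 3/2, 11/8)
  clear (0,1): R0 −= (1)R1 → (1, 0, -5/8, -5/2, -9/8)
  clear (2,1): R2 −= (2)R1 → (0, 0, -11/4, -3, -27/4)
  clear (3,1): R3 −= (1)R1 → (0, 0, -13/8, 3/2, -33/8)
pivot(2,2)=-11/4: scale R2 → (0, 0, 1, 12/11, 27/11)
  clear (0,2): R0 −= (-5/8)R2 → (1, 0, 0, -20/11, 9/22)
  clear (1,2): R1 −= (7/8)R2 → (0, 1, 0, 6/11, -17/22)
  clear (3,2): R3 −= (-13/8)R2 → (0, 0, 0, 36/11, -3/22)
pivot(3,3)=36/11: scale R3 → (0, 0, 0, 1, -1/24)
  clear (0,3): R0 −= (-20/11)R3 → (1, 0, 0, 0, 1/3)
  clear (1,3): R1 −= (6/11)R3 → (0, 1, 0, 0, -3/4)
  clear (2,3): R2 −= (12/11)R3 → (0, 0, 1, 0, 5/2)

pivot columns: 0, 1, 2, 3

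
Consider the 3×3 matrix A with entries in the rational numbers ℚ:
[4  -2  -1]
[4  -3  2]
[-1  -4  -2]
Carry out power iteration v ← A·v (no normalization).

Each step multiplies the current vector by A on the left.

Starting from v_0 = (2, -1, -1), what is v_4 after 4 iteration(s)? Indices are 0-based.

v_0 = (2, -1, -1).
v_1 = A·v_0 = (11, 9, 4).
v_2 = A·v_1 = (22, 25, -55).
v_3 = A·v_2 = (93, -97, -12).
v_4 = A·v_3 = (578, 639, 319).

v_4 = (578, 639, 319)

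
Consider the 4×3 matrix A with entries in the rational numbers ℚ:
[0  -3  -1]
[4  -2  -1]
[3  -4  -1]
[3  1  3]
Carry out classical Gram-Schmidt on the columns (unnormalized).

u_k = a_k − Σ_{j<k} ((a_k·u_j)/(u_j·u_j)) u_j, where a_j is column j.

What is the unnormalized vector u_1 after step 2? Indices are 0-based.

u_1 = (-3, 0, -5/2, 5/2)

Step 1: u_0 = a_0 = (0, 4, 3, 3).
Step 2: u_1 = a_1 − (-1/2)·u_0 = (-3, 0, -5/2, 5/2).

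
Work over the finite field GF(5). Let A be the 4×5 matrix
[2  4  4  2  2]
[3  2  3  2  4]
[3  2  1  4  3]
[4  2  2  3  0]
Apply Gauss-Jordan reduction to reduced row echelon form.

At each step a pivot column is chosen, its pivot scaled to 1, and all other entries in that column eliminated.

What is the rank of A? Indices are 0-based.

pivot(0,0)=2: scale R0 → (1, 2, 2, 1, 1)
  clear (1,0): R1 −= (3)R0 → (0, 1, 2, 4, 1)
  clear (2,0): R2 −= (3)R0 → (0, 1, 0, 1, 0)
  clear (3,0): R3 −= (4)R0 → (0, 4, 4, 4, 1)
pivot(1,1)=1: scale R1 → (0, 1, 2, 4, 1)
  clear (0,1): R0 −= (2)R1 → (1, 0, 3, 3, 4)
  clear (2,1): R2 −= (1)R1 → (0, 0, 3, 2, 4)
  clear (3,1): R3 −= (4)R1 → (0, 0, 1, 3, 2)
pivot(2,2)=3: scale R2 → (0, 0, 1, 4, 3)
  clear (0,2): R0 −= (3)R2 → (1, 0, 0, 1, 0)
  clear (1,2): R1 −= (2)R2 → (0, 1, 0, 1, 0)
  clear (3,2): R3 −= (1)R2 → (0, 0, 0, 4, 4)
pivot(3,3)=4: scale R3 → (0, 0, 0, 1, 1)
  clear (0,3): R0 −= (1)R3 → (1, 0, 0, 0, 4)
  clear (1,3): R1 −= (1)R3 → (0, 1, 0, 0, 4)
  clear (2,3): R2 −= (4)R3 → (0, 0, 1, 0, 4)

rank = 4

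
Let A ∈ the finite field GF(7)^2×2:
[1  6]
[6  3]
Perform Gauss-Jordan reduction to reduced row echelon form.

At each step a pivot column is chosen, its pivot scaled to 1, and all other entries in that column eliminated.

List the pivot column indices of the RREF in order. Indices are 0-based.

pivot(0,0)=1: scale R0 → (1, 6)
  clear (1,0): R1 −= (6)R0 → (0, 2)
pivot(1,1)=2: scale R1 → (0, 1)
  clear (0,1): R0 −= (6)R1 → (1, 0)

pivot columns: 0, 1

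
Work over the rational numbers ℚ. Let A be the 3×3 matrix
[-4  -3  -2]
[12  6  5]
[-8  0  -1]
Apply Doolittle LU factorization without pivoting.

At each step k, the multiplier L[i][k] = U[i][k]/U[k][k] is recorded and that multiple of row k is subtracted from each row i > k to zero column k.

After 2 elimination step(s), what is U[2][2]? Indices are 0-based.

Step 1: pivot at (0,0) is -4.
  row1 ← row1 − (-3)·row0  ⇒  L[1][0]=-3, U row1=(0, -3, -1)
  row2 ← row2 − (2)·row0  ⇒  L[2][0]=2, U row2=(0, 6, 3)
Step 2: pivot at (1,1) is -3.
  row2 ← row2 − (-2)·row1  ⇒  L[2][1]=-2, U row2=(0, 0, 1)

U[2][2] = 1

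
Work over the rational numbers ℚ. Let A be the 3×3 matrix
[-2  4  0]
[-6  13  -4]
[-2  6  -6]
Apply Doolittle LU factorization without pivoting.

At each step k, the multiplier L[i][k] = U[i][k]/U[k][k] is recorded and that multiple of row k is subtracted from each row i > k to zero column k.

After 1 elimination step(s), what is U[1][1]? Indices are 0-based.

U[1][1] = 1

k=0: U[0][0]=-2
  eliminate (1,0): mult=3, new row 1: (0, 1, -4); set L[1][0]=3
  eliminate (2,0): mult=1, new row 2: (0, 2, -6); set L[2][0]=1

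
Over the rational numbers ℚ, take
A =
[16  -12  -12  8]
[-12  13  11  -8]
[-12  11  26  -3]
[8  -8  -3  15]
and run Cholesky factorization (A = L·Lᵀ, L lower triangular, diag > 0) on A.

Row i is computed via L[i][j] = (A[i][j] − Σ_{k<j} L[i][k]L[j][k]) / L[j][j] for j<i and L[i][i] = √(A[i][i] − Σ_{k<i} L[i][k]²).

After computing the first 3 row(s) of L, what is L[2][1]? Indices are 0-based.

Step 1: L[0][0] = √(16) = 4.
  L[1][0] = (-12) / L[0][0] = -3.
Step 2: L[1][1] = √(4) = 2.
  L[2][0] = (-12) / L[0][0] = -3.
  L[2][1] = (2) / L[1][1] = 1.
Step 3: L[2][2] = √(16) = 4.

L[2][1] = 1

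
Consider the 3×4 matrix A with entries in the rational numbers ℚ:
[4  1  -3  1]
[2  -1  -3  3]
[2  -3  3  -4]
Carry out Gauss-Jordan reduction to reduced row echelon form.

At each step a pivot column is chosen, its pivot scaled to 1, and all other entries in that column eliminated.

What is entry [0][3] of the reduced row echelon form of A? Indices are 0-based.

pivot(0,0)=4: scale R0 → (1, 1/4, -3/4, 1/4)
  clear (1,0): R1 −= (2)R0 → (0, -3/2, -3/2, 5/2)
  clear (2,0): R2 −= (2)R0 → (0, -7/2, 9/2, -9/2)
pivot(1,1)=-3/2: scale R1 → (0, 1, 1, -5/3)
  clear (0,1): R0 −= (1/4)R1 → (1, 0, -1, 2/3)
  clear (2,1): R2 −= (-7/2)R1 → (0, 0, 8, -31/3)
pivot(2,2)=8: scale R2 → (0, 0, 1, -31/24)
  clear (0,2): R0 −= (-1)R2 → (1, 0, 0, -5/8)
  clear (1,2): R1 −= (1)R2 → (0, 1, 0, -3/8)

M[0][3] = -5/8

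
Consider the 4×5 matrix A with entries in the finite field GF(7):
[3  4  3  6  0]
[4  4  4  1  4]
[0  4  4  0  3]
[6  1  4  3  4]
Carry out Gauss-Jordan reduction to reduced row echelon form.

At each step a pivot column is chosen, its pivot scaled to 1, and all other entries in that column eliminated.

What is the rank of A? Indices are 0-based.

rank = 4

[1] R0 /= 3  ⇒  (1, 6, 1, 2, 0)
     R1 -= 4·R0  ⇒  (0, 1, 0, 0, 4)
     R3 -= 6·R0  ⇒  (0, 0, 5, 5, 4)
[2] R1 /= 1  ⇒  (0, 1, 0, 0, 4)
     R0 -= 6·R1  ⇒  (1, 0, 1, 2, 4)
     R2 -= 4·R1  ⇒  (0, 0, 4, 0, 1)
[3] R2 /= 4  ⇒  (0, 0, 1, 0, 2)
     R0 -= 1·R2  ⇒  (1, 0, 0, 2, 2)
     R3 -= 5·R2  ⇒  (0, 0, 0, 5, 1)
[4] R3 /= 5  ⇒  (0, 0, 0, 1, 3)
     R0 -= 2·R3  ⇒  (1, 0, 0, 0, 3)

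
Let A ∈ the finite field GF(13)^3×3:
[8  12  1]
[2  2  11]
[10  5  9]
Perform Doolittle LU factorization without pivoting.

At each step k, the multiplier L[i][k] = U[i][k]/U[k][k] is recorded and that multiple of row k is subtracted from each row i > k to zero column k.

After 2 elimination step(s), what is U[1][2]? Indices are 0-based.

U[1][2] = 1

k=0: U[0][0]=8
  eliminate (1,0): mult=10, new row 1: (0, 12, 1); set L[1][0]=10
  eliminate (2,0): mult=11, new row 2: (0, 3, 11); set L[2][0]=11
k=1: U[1][1]=12
  eliminate (2,1): mult=10, new row 2: (0, 0, 1); set L[2][1]=10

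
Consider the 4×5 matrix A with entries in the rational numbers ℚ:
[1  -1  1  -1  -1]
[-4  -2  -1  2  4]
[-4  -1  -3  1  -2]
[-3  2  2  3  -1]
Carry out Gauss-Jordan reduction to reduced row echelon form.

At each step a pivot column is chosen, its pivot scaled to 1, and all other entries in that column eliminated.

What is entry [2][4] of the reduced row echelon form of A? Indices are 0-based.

M[2][4] = -4/3

pivot(0,0)=1: scale R0 → (1, -1, 1, -1, -1)
  clear (1,0): R1 −= (-4)R0 → (0, -6, 3, -2, 0)
  clear (2,0): R2 −= (-4)R0 → (0, -5, 1, -3, -6)
  clear (3,0): R3 −= (-3)R0 → (0, -1, 5, 0, -4)
pivot(1,1)=-6: scale R1 → (0, 1, -1/2, 1/3, 0)
  clear (0,1): R0 −= (-1)R1 → (1, 0, 1/2, -2/3, -1)
  clear (2,1): R2 −= (-5)R1 → (0, 0, -3/2, -4/3, -6)
  clear (3,1): R3 −= (-1)R1 → (0, 0, 9/2, 1/3, -4)
pivot(2,2)=-3/2: scale R2 → (0, 0, 1, 8/9, 4)
  clear (0,2): R0 −= (1/2)R2 → (1, 0, 0, -10/9, -3)
  clear (1,2): R1 −= (-1/2)R2 → (0, 1, 0, 7/9, 2)
  clear (3,2): R3 −= (9/2)R2 → (0, 0, 0, -11/3, -22)
pivot(3,3)=-11/3: scale R3 → (0, 0, 0, 1, 6)
  clear (0,3): R0 −= (-10/9)R3 → (1, 0, 0, 0, 11/3)
  clear (1,3): R1 −= (7/9)R3 → (0, 1, 0, 0, -8/3)
  clear (2,3): R2 −= (8/9)R3 → (0, 0, 1, 0, -4/3)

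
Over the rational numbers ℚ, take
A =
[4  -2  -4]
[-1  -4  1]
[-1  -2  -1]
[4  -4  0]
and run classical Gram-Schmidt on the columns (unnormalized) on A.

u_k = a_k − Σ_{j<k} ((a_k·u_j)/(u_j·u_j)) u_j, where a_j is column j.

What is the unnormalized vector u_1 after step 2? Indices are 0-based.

Step 1: u_0 = a_0 = (4, -1, -1, 4).
Step 2: u_1 = a_1 − (-9/17)·u_0 = (2/17, -77/17, -43/17, -32/17).

u_1 = (2/17, -77/17, -43/17, -32/17)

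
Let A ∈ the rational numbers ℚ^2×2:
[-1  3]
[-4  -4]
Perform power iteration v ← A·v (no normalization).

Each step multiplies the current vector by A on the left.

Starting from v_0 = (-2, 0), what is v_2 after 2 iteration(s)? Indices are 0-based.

v_2 = (22, -40)

v_0 = (-2, 0).
v_1 = A·v_0 = (2, 8).
v_2 = A·v_1 = (22, -40).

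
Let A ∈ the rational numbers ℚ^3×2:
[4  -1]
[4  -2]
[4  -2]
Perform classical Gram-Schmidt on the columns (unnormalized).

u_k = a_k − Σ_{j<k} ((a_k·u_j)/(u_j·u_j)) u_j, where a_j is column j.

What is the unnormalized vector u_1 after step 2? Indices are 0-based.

Step 1: u_0 = a_0 = (4, 4, 4).
Step 2: u_1 = a_1 − (-5/12)·u_0 = (2/3, -1/3, -1/3).

u_1 = (2/3, -1/3, -1/3)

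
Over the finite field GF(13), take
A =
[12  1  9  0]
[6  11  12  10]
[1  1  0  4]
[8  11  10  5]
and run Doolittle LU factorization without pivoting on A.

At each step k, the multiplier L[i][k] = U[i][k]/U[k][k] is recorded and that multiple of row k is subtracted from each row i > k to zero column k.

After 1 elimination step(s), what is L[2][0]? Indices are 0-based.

L[2][0] = 12

Step 1: pivot at (0,0) is 12.
  row1 ← row1 − (7)·row0  ⇒  L[1][0]=7, U row1=(0, 4, 1, 10)
  row2 ← row2 − (12)·row0  ⇒  L[2][0]=12, U row2=(0, 2, 9, 4)
  row3 ← row3 − (5)·row0  ⇒  L[3][0]=5, U row3=(0, 6, 4, 5)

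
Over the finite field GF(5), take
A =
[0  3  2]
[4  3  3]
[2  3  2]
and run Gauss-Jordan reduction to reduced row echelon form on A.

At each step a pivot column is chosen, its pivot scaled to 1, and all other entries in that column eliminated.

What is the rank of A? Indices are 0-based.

[1] R0 <-> R1
[1] R0 /= 4  ⇒  (1, 2, 2)
     R2 -= 2·R0  ⇒  (0, 4, 3)
[2] R1 /= 3  ⇒  (0, 1, 4)
     R0 -= 2·R1  ⇒  (1, 0, 4)
     R2 -= 4·R1  ⇒  (0, 0, 2)
[3] R2 /= 2  ⇒  (0, 0, 1)
     R0 -= 4·R2  ⇒  (1, 0, 0)
     R1 -= 4·R2  ⇒  (0, 1, 0)

rank = 3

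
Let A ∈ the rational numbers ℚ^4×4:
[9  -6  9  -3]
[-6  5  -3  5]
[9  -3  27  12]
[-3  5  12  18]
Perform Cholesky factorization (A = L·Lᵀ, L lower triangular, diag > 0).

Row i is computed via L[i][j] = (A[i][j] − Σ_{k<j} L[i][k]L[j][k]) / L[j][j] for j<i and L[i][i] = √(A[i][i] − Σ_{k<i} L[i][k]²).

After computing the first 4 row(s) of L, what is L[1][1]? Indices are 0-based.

Step 1: L[0][0] = √(9) = 3.
  L[1][0] = (-6) / L[0][0] = -2.
Step 2: L[1][1] = √(1) = 1.
  L[2][0] = (9) / L[0][0] = 3.
  L[2][1] = (3) / L[1][1] = 3.
Step 3: L[2][2] = √(9) = 3.
  L[3][0] = (-3) / L[0][0] = -1.
  L[3][1] = (3) / L[1][1] = 3.
  L[3][2] = (6) / L[2][2] = 2.
Step 4: L[3][3] = √(4) = 2.

L[1][1] = 1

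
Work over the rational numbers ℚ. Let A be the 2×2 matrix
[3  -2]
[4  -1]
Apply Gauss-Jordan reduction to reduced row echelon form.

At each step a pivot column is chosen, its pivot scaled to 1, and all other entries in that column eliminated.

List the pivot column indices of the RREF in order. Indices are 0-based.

pivot columns: 0, 1

[1] R0 /= 3  ⇒  (1, -2/3)
     R1 -= 4·R0  ⇒  (0, 5/3)
[2] R1 /= 5/3  ⇒  (0, 1)
     R0 -= -2/3·R1  ⇒  (1, 0)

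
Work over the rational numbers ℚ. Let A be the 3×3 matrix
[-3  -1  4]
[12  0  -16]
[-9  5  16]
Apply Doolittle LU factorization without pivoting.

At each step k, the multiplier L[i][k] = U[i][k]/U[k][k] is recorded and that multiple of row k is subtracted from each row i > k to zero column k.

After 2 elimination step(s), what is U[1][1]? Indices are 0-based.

k=0: U[0][0]=-3
  eliminate (1,0): mult=-4, new row 1: (0, -4, 0); set L[1][0]=-4
  eliminate (2,0): mult=3, new row 2: (0, 8, 4); set L[2][0]=3
k=1: U[1][1]=-4
  eliminate (2,1): mult=-2, new row 2: (0, 0, 4); set L[2][1]=-2

U[1][1] = -4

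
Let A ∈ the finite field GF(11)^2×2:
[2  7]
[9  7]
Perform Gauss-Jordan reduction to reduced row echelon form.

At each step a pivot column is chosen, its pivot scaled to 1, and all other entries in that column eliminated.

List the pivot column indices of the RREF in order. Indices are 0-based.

[1] R0 /= 2  ⇒  (1, 9)
     R1 -= 9·R0  ⇒  (0, 3)
[2] R1 /= 3  ⇒  (0, 1)
     R0 -= 9·R1  ⇒  (1, 0)

pivot columns: 0, 1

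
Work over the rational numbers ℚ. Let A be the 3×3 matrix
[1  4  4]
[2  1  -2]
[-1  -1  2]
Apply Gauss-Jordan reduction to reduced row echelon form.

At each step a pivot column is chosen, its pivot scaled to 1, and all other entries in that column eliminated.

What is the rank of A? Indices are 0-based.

rank = 3

[1] R0 /= 1  ⇒  (1, 4, 4)
     R1 -= 2·R0  ⇒  (0, -7, -10)
     R2 -= -1·R0  ⇒  (0, 3, 6)
[2] R1 /= -7  ⇒  (0, 1, 10/7)
     R0 -= 4·R1  ⇒  (1, 0, -12/7)
     R2 -= 3·R1  ⇒  (0, 0, 12/7)
[3] R2 /= 12/7  ⇒  (0, 0, 1)
     R0 -= -12/7·R2  ⇒  (1, 0, 0)
     R1 -= 10/7·R2  ⇒  (0, 1, 0)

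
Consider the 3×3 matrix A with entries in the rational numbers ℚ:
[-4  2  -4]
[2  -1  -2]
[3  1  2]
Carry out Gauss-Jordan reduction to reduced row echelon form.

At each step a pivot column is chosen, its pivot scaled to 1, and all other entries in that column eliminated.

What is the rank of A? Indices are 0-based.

rank = 3

step 1: normalize row 0 (÷-4) = (1, -1/2, 1)
  row 1: subtract 2×row0 = (0, 0, -4)
  row 2: subtract 3×row0 = (0, 5/2, -1)
step 2: exchange rows 1,2
step 2: normalize row 1 (÷5/2) = (0, 1, -2/5)
  row 0: subtract -1/2×row1 = (1, 0, 4/5)
step 3: normalize row 2 (÷-4) = (0, 0, 1)
  row 0: subtract 4/5×row2 = (1, 0, 0)
  row 1: subtract -2/5×row2 = (0, 1, 0)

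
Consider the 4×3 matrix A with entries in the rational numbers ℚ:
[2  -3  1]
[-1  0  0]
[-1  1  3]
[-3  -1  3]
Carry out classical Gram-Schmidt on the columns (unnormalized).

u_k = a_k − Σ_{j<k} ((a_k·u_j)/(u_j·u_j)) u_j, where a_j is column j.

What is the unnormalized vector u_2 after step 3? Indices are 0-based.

u_2 = (138/149, -122/149, 410/149, -4/149)

Step 1: u_0 = a_0 = (2, -1, -1, -3).
Step 2: u_1 = a_1 − (-4/15)·u_0 = (-37/15, -4/15, 11/15, -9/5).
Step 3: u_2 = a_2 − (-2/3)·u_0 − (-85/149)·u_1 = (138/149, -122/149, 410/149, -4/149).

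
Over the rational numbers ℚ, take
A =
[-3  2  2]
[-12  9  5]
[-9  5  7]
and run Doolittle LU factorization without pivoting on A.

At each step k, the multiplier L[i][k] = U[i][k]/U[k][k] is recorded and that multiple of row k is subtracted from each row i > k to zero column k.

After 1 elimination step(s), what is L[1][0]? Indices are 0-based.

L[1][0] = 4

[col 0] pivot -3
  R1 -= 4*R0 → (0, 1, -3)  (L[1][0] := 4)
  R2 -= 3*R0 → (0, -1, 1)  (L[2][0] := 3)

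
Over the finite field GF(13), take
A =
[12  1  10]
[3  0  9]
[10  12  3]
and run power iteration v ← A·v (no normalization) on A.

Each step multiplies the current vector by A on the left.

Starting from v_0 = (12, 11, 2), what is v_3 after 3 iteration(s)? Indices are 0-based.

v_3 = (11, 6, 7)

v_0 = (12, 11, 2).
v_1 = A·v_0 = (6, 2, 11).
v_2 = A·v_1 = (2, 0, 0).
v_3 = A·v_2 = (11, 6, 7).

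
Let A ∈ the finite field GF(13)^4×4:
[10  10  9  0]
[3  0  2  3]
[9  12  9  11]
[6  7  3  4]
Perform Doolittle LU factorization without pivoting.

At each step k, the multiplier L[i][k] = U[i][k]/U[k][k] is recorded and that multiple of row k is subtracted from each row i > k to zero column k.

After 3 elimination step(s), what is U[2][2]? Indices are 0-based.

k=0: U[0][0]=10
  eliminate (1,0): mult=12, new row 1: (0, 10, 11, 3); set L[1][0]=12
  eliminate (2,0): mult=10, new row 2: (0, 3, 10, 11); set L[2][0]=10
  eliminate (3,0): mult=11, new row 3: (0, 1, 8, 4); set L[3][0]=11
k=1: U[1][1]=10
  eliminate (2,1): mult=12, new row 2: (0, 0, 8, 1); set L[2][1]=12
  eliminate (3,1): mult=4, new row 3: (0, 0, 3, 5); set L[3][1]=4
k=2: U[2][2]=8
  eliminate (3,2): mult=2, new row 3: (0, 0, 0, 3); set L[3][2]=2

U[2][2] = 8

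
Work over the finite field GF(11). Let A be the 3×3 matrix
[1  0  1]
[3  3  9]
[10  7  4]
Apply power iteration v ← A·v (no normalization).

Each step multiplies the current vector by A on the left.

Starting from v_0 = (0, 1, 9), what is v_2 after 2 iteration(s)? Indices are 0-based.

v_0 = (0, 1, 9).
v_1 = A·v_0 = (9, 7, 10).
v_2 = A·v_1 = (8, 6, 3).

v_2 = (8, 6, 3)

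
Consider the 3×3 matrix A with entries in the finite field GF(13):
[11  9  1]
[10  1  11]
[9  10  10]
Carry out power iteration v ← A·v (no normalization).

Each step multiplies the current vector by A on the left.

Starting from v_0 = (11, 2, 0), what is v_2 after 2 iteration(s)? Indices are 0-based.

v_0 = (11, 2, 0).
v_1 = A·v_0 = (9, 8, 2).
v_2 = A·v_1 = (4, 3, 12).

v_2 = (4, 3, 12)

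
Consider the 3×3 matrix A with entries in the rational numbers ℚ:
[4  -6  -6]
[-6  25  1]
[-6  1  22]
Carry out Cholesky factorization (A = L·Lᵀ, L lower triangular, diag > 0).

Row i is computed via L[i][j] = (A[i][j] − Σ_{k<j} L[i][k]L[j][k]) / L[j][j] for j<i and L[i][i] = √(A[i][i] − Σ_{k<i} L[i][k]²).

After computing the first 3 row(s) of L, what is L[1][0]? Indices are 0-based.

L[1][0] = -3

Step 1: L[0][0] = √(4) = 2.
  L[1][0] = (-6) / L[0][0] = -3.
Step 2: L[1][1] = √(16) = 4.
  L[2][0] = (-6) / L[0][0] = -3.
  L[2][1] = (-8) / L[1][1] = -2.
Step 3: L[2][2] = √(9) = 3.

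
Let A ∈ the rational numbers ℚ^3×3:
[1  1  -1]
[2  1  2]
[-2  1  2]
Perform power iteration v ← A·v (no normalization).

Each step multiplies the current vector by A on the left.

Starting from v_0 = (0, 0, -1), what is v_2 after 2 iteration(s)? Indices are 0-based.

v_0 = (0, 0, -1).
v_1 = A·v_0 = (1, -2, -2).
v_2 = A·v_1 = (1, -4, -8).

v_2 = (1, -4, -8)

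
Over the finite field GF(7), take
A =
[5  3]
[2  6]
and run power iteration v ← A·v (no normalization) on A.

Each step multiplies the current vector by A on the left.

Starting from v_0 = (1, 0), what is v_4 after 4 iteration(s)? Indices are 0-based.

v_4 = (0, 3)

v_0 = (1, 0).
v_1 = A·v_0 = (5, 2).
v_2 = A·v_1 = (3, 1).
v_3 = A·v_2 = (4, 5).
v_4 = A·v_3 = (0, 3).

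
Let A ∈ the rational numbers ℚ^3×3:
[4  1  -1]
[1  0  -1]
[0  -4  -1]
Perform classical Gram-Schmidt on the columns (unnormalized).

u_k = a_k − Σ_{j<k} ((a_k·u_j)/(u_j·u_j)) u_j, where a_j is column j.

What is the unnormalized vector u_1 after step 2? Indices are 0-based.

Step 1: u_0 = a_0 = (4, 1, 0).
Step 2: u_1 = a_1 − (4/17)·u_0 = (1/17, -4/17, -4).

u_1 = (1/17, -4/17, -4)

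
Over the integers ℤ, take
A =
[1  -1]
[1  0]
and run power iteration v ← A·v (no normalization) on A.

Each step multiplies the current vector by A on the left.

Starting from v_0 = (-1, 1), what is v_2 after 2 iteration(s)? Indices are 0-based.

v_2 = (-1, -2)

v_0 = (-1, 1).
v_1 = A·v_0 = (-2, -1).
v_2 = A·v_1 = (-1, -2).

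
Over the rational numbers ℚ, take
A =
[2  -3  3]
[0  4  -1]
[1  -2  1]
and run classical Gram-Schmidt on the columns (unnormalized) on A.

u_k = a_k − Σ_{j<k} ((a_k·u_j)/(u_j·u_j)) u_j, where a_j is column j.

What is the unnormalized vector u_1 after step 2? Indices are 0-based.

u_1 = (1/5, 4, -2/5)

Step 1: u_0 = a_0 = (2, 0, 1).
Step 2: u_1 = a_1 − (-8/5)·u_0 = (1/5, 4, -2/5).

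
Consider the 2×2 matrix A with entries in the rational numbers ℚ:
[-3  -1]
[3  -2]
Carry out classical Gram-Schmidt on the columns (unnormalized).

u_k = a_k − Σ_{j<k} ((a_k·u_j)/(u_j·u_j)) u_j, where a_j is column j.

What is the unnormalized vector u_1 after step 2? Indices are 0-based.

Step 1: u_0 = a_0 = (-3, 3).
Step 2: u_1 = a_1 − (-1/6)·u_0 = (-3/2, -3/2).

u_1 = (-3/2, -3/2)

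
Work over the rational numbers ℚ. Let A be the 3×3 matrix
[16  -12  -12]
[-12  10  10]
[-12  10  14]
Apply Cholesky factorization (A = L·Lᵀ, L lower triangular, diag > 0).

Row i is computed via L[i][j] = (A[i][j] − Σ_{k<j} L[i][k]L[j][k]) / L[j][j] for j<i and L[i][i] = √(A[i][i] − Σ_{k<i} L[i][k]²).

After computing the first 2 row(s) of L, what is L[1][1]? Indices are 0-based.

Step 1: L[0][0] = √(16) = 4.
  L[1][0] = (-12) / L[0][0] = -3.
Step 2: L[1][1] = √(1) = 1.

L[1][1] = 1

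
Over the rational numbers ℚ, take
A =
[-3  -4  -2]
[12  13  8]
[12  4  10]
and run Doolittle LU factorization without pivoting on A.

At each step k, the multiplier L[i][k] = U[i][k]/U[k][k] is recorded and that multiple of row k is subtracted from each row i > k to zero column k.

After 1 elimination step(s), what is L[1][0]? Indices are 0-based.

L[1][0] = -4

k=0: U[0][0]=-3
  eliminate (1,0): mult=-4, new row 1: (0, -3, 0); set L[1][0]=-4
  eliminate (2,0): mult=-4, new row 2: (0, -12, 2); set L[2][0]=-4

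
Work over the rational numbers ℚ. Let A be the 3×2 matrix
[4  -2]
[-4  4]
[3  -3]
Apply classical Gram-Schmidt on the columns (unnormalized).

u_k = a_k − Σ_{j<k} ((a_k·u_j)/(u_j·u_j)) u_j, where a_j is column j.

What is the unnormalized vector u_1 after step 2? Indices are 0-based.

Step 1: u_0 = a_0 = (4, -4, 3).
Step 2: u_1 = a_1 − (-33/41)·u_0 = (50/41, 32/41, -24/41).

u_1 = (50/41, 32/41, -24/41)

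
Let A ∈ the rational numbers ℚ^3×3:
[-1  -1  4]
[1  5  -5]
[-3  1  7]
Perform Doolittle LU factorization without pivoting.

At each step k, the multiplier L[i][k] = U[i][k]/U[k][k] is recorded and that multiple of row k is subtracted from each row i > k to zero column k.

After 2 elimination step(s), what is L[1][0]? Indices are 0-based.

[col 0] pivot -1
  R1 -= -1*R0 → (0, 4, -1)  (L[1][0] := -1)
  R2 -= 3*R0 → (0, 4, -5)  (L[2][0] := 3)
[col 1] pivot 4
  R2 -= 1*R1 → (0, 0, -4)  (L[2][1] := 1)

L[1][0] = -1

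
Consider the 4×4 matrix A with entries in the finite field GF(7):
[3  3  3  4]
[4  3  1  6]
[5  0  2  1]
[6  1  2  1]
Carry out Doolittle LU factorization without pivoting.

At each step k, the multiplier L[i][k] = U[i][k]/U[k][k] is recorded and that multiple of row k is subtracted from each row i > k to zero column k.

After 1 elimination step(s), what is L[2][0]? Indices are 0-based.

L[2][0] = 4

[col 0] pivot 3
  R1 -= 6*R0 → (0, 6, 4, 3)  (L[1][0] := 6)
  R2 -= 4*R0 → (0, 2, 4, 6)  (L[2][0] := 4)
  R3 -= 2*R0 → (0, 2, 3, 0)  (L[3][0] := 2)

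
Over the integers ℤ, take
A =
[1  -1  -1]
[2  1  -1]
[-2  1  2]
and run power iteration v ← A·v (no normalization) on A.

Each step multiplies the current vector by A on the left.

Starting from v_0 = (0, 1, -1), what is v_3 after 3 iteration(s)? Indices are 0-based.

v_0 = (0, 1, -1).
v_1 = A·v_0 = (0, 2, -1).
v_2 = A·v_1 = (-1, 3, 0).
v_3 = A·v_2 = (-4, 1, 5).

v_3 = (-4, 1, 5)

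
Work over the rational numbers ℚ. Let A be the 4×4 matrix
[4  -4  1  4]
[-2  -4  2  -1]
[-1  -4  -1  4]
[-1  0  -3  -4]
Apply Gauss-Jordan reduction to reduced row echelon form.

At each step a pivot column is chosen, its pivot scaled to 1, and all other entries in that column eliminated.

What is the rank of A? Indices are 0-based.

rank = 4

pivot(0,0)=4: scale R0 → (1, -1, 1/4, 1)
  clear (1,0): R1 −= (-2)R0 → (0, -6, 5/2, 1)
  clear (2,0): R2 −= (-1)R0 → (0, -5, -3/4, 5)
  clear (3,0): R3 −= (-1)R0 → (0, -1, -11/4, -3)
pivot(1,1)=-6: scale R1 → (0, 1, -5/12, -1/6)
  clear (0,1): R0 −= (-1)R1 → (1, 0, -1/6, 5/6)
  clear (2,1): R2 −= (-5)R1 → (0, 0, -17/6, 25/6)
  clear (3,1): R3 −= (-1)R1 → (0, 0, -19/6, -19/6)
pivot(2,2)=-17/6: scale R2 → (0, 0, 1, -25/17)
  clear (0,2): R0 −= (-1/6)R2 → (1, 0, 0, 10/17)
  clear (1,2): R1 −= (-5/12)R2 → (0, 1, 0, -53/68)
  clear (3,2): R3 −= (-19/6)R2 → (0, 0, 0, -133/17)
pivot(3,3)=-133/17: scale R3 → (0, 0, 0, 1)
  clear (0,3): R0 −= (10/17)R3 → (1, 0, 0, 0)
  clear (1,3): R1 −= (-53/68)R3 → (0, 1, 0, 0)
  clear (2,3): R2 −= (-25/17)R3 → (0, 0, 1, 0)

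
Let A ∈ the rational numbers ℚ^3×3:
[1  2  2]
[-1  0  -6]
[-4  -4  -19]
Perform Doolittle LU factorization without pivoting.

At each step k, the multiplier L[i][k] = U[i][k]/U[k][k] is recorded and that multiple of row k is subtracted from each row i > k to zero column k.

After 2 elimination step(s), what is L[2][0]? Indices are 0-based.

k=0: U[0][0]=1
  eliminate (1,0): mult=-1, new row 1: (0, 2, -4); set L[1][0]=-1
  eliminate (2,0): mult=-4, new row 2: (0, 4, -11); set L[2][0]=-4
k=1: U[1][1]=2
  eliminate (2,1): mult=2, new row 2: (0, 0, -3); set L[2][1]=2

L[2][0] = -4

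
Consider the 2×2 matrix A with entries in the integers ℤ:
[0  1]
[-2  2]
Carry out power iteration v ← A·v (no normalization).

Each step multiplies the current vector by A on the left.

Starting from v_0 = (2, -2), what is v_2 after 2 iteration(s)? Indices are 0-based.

v_2 = (-8, -12)

v_0 = (2, -2).
v_1 = A·v_0 = (-2, -8).
v_2 = A·v_1 = (-8, -12).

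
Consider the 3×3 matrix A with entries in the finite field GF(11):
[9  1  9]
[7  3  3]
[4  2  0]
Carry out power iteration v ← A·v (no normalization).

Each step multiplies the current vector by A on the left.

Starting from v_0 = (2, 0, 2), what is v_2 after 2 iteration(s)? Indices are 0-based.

v_0 = (2, 0, 2).
v_1 = A·v_0 = (3, 9, 8).
v_2 = A·v_1 = (9, 6, 8).

v_2 = (9, 6, 8)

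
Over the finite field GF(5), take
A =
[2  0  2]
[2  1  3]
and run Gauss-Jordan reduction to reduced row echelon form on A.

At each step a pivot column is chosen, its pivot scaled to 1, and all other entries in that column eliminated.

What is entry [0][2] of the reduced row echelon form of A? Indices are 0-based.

step 1: normalize row 0 (÷2) = (1, 0, 1)
  row 1: subtract 2×row0 = (0, 1, 1)
step 2: normalize row 1 (÷1) = (0, 1, 1)

M[0][2] = 1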